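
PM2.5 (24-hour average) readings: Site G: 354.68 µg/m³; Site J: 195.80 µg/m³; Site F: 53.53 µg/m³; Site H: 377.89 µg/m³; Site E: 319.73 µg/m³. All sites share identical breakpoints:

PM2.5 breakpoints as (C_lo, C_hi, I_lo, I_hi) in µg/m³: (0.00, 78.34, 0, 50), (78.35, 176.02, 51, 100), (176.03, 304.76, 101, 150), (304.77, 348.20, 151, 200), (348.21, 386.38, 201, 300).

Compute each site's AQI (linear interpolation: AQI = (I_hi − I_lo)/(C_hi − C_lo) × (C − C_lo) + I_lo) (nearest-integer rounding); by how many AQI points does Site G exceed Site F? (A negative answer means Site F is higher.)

184

Site G: 354.68 ∈ [348.21, 386.38] ↔ index [201, 300].
201 + (354.68−348.21)·(300−201)/(386.38−348.21) = 201 + 6.47·99/38.17 ≈ 217.78, so AQI = 218.
Site J: row 176.03–304.76 (AQI 101–150). (150−101)·(195.80−176.03)/(304.76−176.03) + 101 = 49·19.77/128.73 + 101 ≈ 108.53 → 109.
Site F: 53.53 ∈ [0.00, 78.34] ↔ index [0, 50].
0 + (53.53−0.00)·(50−0)/(78.34−0.00) = 0 + 53.53·50/78.34 ≈ 34.17, so AQI = 34.
Site H: 377.89 ∈ [348.21, 386.38] ↔ index [201, 300].
201 + (377.89−348.21)·(300−201)/(386.38−348.21) = 201 + 29.68·99/38.17 ≈ 277.98, so AQI = 278.
Site E: 319.73 lies in 304.77–348.20, so I_lo=151, I_hi=200, C_lo=304.77, C_hi=348.20.
(200−151)/(348.20−304.77) × (319.73−304.77) + 151 = 49/43.43 × 14.96 + 151 ≈ 167.88 → 168.
AQIs: Site G=218, Site J=109, Site F=34, Site H=278, Site E=168. Site G (218) − Site F (34) = 184.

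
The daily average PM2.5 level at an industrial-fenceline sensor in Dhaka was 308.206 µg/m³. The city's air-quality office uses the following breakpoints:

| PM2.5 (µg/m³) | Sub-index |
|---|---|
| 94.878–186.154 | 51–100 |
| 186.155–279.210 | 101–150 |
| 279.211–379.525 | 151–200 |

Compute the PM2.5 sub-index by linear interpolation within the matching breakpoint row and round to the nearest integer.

PM2.5: row 279.211–379.525 (AQI 151–200). (200−151)·(308.206−279.211)/(379.525−279.211) + 151 = 49·28.995/100.314 + 151 ≈ 165.16 → 165.

165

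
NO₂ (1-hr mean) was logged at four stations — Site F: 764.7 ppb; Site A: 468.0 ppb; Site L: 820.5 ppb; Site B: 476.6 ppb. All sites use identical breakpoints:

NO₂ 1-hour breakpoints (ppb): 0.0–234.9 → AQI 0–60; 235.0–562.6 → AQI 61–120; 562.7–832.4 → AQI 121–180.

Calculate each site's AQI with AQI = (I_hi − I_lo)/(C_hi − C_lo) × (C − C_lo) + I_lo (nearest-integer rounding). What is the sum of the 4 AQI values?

550

Site F: row 562.7–832.4 (AQI 121–180). (180−121)·(764.7−562.7)/(832.4−562.7) + 121 = 59·202.0/269.7 + 121 ≈ 165.19 → 165.
Site A: 468.0 ∈ [235.0, 562.6] ↔ index [61, 120].
61 + (468.0−235.0)·(120−61)/(562.6−235.0) = 61 + 233.0·59/327.6 ≈ 102.96, so AQI = 103.
Site L: row 562.7–832.4 (AQI 121–180). (180−121)·(820.5−562.7)/(832.4−562.7) + 121 = 59·257.8/269.7 + 121 ≈ 177.40 → 177.
Site B 476.6: bracket 235.0–562.6 → index 61–120; slope 59/327.6, offset 241.6.
AQI = 61 + 59/327.6·241.6 ≈ 104.51 ⇒ 105.
AQIs: Site F=165, Site A=103, Site L=177, Site B=105. Sum = 165 + 103 + 177 + 105 = 550.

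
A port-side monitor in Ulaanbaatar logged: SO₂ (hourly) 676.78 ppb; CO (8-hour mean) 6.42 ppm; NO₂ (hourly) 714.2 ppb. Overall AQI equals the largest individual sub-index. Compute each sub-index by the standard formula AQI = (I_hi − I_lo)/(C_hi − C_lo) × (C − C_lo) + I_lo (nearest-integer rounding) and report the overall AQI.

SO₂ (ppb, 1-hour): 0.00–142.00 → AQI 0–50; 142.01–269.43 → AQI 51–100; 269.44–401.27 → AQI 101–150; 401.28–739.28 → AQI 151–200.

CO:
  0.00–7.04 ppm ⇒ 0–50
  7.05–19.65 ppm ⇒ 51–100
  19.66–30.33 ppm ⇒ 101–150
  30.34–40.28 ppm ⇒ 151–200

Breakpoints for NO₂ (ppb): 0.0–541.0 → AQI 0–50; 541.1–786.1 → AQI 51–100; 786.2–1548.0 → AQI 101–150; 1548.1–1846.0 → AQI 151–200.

SO₂: row 401.28–739.28 (AQI 151–200). (200−151)·(676.78−401.28)/(739.28−401.28) + 151 = 49·275.50/338.00 + 151 ≈ 190.94 → 191.
CO: 6.42 ∈ [0.00, 7.04] ↔ index [0, 50].
0 + (6.42−0.00)·(50−0)/(7.04−0.00) = 0 + 6.42·50/7.04 ≈ 45.60, so AQI = 46.
NO₂ 714.2: bracket 541.1–786.1 → index 51–100; slope 49/245.0, offset 173.1.
AQI = 51 + 49/245.0·173.1 ≈ 85.62 ⇒ 86.
Sub-indices: SO₂→191, CO→46, NO₂→86. Overall AQI = max = 191; dominant pollutant is SO₂.

191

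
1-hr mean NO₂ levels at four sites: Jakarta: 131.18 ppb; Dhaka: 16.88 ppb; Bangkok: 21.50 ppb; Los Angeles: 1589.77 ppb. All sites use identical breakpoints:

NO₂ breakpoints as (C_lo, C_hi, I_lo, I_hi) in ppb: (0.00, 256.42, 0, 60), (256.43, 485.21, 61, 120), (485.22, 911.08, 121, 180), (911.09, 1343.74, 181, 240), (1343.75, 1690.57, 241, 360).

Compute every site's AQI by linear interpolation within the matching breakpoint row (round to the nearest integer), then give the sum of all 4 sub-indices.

Jakarta 131.18: bracket 0.00–256.42 → index 0–60; slope 60/256.42, offset 131.18.
AQI = 0 + 60/256.42·131.18 ≈ 30.69 ⇒ 31.
Dhaka: row 0.00–256.42 (AQI 0–60). (60−0)·(16.88−0.00)/(256.42−0.00) + 0 = 60·16.88/256.42 + 0 ≈ 3.95 → 4.
Bangkok: 21.50 ∈ [0.00, 256.42] ↔ index [0, 60].
0 + (21.50−0.00)·(60−0)/(256.42−0.00) = 0 + 21.50·60/256.42 ≈ 5.03, so AQI = 5.
Los Angeles 1589.77: bracket 1343.75–1690.57 → index 241–360; slope 119/346.82, offset 246.02.
AQI = 241 + 119/346.82·246.02 ≈ 325.41 ⇒ 325.
AQIs: Jakarta=31, Dhaka=4, Bangkok=5, Los Angeles=325. Sum = 31 + 4 + 5 + 325 = 365.

365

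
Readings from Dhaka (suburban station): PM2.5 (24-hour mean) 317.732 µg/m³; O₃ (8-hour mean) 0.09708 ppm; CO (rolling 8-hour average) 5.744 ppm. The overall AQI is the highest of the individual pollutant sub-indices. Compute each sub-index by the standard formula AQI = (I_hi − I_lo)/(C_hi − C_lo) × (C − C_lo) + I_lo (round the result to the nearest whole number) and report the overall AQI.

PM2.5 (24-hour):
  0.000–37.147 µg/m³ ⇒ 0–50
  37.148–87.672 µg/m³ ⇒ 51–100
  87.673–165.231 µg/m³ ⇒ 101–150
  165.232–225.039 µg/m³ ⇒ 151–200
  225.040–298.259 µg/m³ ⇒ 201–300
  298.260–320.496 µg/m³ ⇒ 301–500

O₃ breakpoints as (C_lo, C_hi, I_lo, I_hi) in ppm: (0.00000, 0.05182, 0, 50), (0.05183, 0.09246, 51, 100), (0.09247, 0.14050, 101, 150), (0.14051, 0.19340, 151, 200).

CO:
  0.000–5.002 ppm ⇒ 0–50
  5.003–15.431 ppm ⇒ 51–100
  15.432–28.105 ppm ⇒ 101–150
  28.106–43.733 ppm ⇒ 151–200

475

PM2.5: 317.732 lies in 298.260–320.496, so I_lo=301, I_hi=500, C_lo=298.260, C_hi=320.496.
(500−301)/(320.496−298.260) × (317.732−298.260) + 301 = 199/22.236 × 19.472 + 301 ≈ 475.26 → 475.
O₃: row 0.09247–0.14050 (AQI 101–150). (150−101)·(0.09708−0.09247)/(0.14050−0.09247) + 101 = 49·0.00461/0.04803 + 101 ≈ 105.70 → 106.
CO 5.744: bracket 5.003–15.431 → index 51–100; slope 49/10.428, offset 0.741.
AQI = 51 + 49/10.428·0.741 ≈ 54.48 ⇒ 54.
Sub-indices: PM2.5→475, O₃→106, CO→54. Overall AQI = max = 475; dominant pollutant is PM2.5.
AQI 475: Hazardous.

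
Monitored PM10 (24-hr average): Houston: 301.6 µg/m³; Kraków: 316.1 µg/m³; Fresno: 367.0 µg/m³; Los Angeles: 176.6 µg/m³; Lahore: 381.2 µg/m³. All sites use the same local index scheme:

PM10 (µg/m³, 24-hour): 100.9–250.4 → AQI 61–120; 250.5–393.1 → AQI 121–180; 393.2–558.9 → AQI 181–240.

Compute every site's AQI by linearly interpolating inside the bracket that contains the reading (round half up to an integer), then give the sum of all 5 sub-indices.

725

Houston: row 250.5–393.1 (AQI 121–180). (180−121)·(301.6−250.5)/(393.1−250.5) + 121 = 59·51.1/142.6 + 121 ≈ 142.14 → 142.
Kraków: row 250.5–393.1 (AQI 121–180). (180−121)·(316.1−250.5)/(393.1−250.5) + 121 = 59·65.6/142.6 + 121 ≈ 148.14 → 148.
Fresno: row 250.5–393.1 (AQI 121–180). (180−121)·(367.0−250.5)/(393.1−250.5) + 121 = 59·116.5/142.6 + 121 ≈ 169.20 → 169.
Los Angeles: 176.6 ∈ [100.9, 250.4] ↔ index [61, 120].
61 + (176.6−100.9)·(120−61)/(250.4−100.9) = 61 + 75.7·59/149.5 ≈ 90.87, so AQI = 91.
Lahore: 381.2 lies in 250.5–393.1, so I_lo=121, I_hi=180, C_lo=250.5, C_hi=393.1.
(180−121)/(393.1−250.5) × (381.2−250.5) + 121 = 59/142.6 × 130.7 + 121 ≈ 175.08 → 175.
AQIs: Houston=142, Kraków=148, Fresno=169, Los Angeles=91, Lahore=175. Sum = 142 + 148 + 169 + 91 + 175 = 725.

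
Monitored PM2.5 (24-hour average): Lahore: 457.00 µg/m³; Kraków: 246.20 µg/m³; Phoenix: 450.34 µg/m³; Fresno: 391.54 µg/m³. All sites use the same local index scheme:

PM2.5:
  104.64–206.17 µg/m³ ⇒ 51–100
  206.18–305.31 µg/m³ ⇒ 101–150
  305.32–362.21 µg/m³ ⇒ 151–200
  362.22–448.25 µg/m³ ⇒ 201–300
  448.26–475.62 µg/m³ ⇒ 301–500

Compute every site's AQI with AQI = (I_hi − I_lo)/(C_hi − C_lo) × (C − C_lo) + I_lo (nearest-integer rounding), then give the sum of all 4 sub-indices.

Lahore: row 448.26–475.62 (AQI 301–500). (500−301)·(457.00−448.26)/(475.62−448.26) + 301 = 199·8.74/27.36 + 301 ≈ 364.57 → 365.
Kraków: 246.20 lies in 206.18–305.31, so I_lo=101, I_hi=150, C_lo=206.18, C_hi=305.31.
(150−101)/(305.31−206.18) × (246.20−206.18) + 101 = 49/99.13 × 40.02 + 101 ≈ 120.78 → 121.
Phoenix: 450.34 ∈ [448.26, 475.62] ↔ index [301, 500].
301 + (450.34−448.26)·(500−301)/(475.62−448.26) = 301 + 2.08·199/27.36 ≈ 316.13, so AQI = 316.
Fresno: 391.54 ∈ [362.22, 448.25] ↔ index [201, 300].
201 + (391.54−362.22)·(300−201)/(448.25−362.22) = 201 + 29.32·99/86.03 ≈ 234.74, so AQI = 235.
AQIs: Lahore=365, Kraków=121, Phoenix=316, Fresno=235. Sum = 365 + 121 + 316 + 235 = 1037.

1037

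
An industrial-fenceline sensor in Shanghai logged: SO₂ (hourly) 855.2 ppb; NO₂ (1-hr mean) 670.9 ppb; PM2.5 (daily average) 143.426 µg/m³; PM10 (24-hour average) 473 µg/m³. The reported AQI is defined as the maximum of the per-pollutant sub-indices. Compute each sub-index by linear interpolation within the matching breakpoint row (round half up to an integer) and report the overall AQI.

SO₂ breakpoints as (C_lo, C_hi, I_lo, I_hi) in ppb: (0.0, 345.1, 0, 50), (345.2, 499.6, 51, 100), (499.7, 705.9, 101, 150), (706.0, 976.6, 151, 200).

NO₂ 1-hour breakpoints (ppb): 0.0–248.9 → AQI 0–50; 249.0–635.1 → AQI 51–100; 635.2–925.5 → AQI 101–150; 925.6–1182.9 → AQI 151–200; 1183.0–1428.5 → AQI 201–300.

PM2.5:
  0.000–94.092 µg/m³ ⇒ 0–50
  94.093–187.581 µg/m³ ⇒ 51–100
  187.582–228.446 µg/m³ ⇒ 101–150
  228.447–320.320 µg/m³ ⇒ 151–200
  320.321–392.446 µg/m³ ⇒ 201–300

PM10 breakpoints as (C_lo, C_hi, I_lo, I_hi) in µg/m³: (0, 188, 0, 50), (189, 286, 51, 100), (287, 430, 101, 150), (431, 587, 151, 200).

SO₂: 855.2 lies in 706.0–976.6, so I_lo=151, I_hi=200, C_lo=706.0, C_hi=976.6.
(200−151)/(976.6−706.0) × (855.2−706.0) + 151 = 49/270.6 × 149.2 + 151 ≈ 178.02 → 178.
NO₂ 670.9: bracket 635.2–925.5 → index 101–150; slope 49/290.3, offset 35.7.
AQI = 101 + 49/290.3·35.7 ≈ 107.03 ⇒ 107.
PM2.5: 143.426 lies in 94.093–187.581, so I_lo=51, I_hi=100, C_lo=94.093, C_hi=187.581.
(100−51)/(187.581−94.093) × (143.426−94.093) + 51 = 49/93.488 × 49.333 + 51 ≈ 76.86 → 77.
PM10: row 431–587 (AQI 151–200). (200−151)·(473−431)/(587−431) + 151 = 49·42/156 + 151 ≈ 164.19 → 164.
Sub-indices: SO₂→178, NO₂→107, PM2.5→77, PM10→164. Overall AQI = max = 178; dominant pollutant is SO₂.
AQI 178: Unhealthy.

178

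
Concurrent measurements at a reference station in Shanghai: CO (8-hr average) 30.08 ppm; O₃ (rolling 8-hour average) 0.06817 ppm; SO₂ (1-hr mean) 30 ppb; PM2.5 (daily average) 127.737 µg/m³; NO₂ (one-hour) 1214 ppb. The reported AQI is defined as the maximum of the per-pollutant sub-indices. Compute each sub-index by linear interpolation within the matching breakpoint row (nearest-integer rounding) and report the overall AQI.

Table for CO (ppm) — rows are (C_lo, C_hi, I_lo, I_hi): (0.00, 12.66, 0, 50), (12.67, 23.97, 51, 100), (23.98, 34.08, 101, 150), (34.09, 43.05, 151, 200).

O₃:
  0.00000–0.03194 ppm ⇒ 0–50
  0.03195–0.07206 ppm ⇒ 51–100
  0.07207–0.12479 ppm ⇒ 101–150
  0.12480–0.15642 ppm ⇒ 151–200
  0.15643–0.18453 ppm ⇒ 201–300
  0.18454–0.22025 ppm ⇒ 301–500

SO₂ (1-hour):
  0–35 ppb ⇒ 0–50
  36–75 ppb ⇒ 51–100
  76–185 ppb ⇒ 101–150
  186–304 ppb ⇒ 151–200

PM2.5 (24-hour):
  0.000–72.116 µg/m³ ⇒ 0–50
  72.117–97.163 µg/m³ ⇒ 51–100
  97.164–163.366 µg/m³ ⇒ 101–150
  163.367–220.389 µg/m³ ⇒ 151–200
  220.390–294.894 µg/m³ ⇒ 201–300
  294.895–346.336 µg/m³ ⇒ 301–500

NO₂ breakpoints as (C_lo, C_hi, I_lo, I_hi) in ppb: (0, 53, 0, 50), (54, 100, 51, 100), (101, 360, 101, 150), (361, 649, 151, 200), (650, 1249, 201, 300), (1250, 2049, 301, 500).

CO 30.08: bracket 23.98–34.08 → index 101–150; slope 49/10.10, offset 6.10.
AQI = 101 + 49/10.10·6.10 ≈ 130.59 ⇒ 131.
O₃: row 0.03195–0.07206 (AQI 51–100). (100−51)·(0.06817−0.03195)/(0.07206−0.03195) + 51 = 49·0.03622/0.04011 + 51 ≈ 95.25 → 95.
SO₂ 30: bracket 0–35 → index 0–50; slope 50/35, offset 30.
AQI = 0 + 50/35·30 ≈ 42.86 ⇒ 43.
PM2.5: 127.737 lies in 97.164–163.366, so I_lo=101, I_hi=150, C_lo=97.164, C_hi=163.366.
(150−101)/(163.366−97.164) × (127.737−97.164) + 101 = 49/66.202 × 30.573 + 101 ≈ 123.63 → 124.
NO₂: row 650–1249 (AQI 201–300). (300−201)·(1214−650)/(1249−650) + 201 = 99·564/599 + 201 ≈ 294.22 → 294.
Sub-indices: CO→131, O₃→95, SO₂→43, PM2.5→124, NO₂→294. Overall AQI = max = 294; dominant pollutant is NO₂.

294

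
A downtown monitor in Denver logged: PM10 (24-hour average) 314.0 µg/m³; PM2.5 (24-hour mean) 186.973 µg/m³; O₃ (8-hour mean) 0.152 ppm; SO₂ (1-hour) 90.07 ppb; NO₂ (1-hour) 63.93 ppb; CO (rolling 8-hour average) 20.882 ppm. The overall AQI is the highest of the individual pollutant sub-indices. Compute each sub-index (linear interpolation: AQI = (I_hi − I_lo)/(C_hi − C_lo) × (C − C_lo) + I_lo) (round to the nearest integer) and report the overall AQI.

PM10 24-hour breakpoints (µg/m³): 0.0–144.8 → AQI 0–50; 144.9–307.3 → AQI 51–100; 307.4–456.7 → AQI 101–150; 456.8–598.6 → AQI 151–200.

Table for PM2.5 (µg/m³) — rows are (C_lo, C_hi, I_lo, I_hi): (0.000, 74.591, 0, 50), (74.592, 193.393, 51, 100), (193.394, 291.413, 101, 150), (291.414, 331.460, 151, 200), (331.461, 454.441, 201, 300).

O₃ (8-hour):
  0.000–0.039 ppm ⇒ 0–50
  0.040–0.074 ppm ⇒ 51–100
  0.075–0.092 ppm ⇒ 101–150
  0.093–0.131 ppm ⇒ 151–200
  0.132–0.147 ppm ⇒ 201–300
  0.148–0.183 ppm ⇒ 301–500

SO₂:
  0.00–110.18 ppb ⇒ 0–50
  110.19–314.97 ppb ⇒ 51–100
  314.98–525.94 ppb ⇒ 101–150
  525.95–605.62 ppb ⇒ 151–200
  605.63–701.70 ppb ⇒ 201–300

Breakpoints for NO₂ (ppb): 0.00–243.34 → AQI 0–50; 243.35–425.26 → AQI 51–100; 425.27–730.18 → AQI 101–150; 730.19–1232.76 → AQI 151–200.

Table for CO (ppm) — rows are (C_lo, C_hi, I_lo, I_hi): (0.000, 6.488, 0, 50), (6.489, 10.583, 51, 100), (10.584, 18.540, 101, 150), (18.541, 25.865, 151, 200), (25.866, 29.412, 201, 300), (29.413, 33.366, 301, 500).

PM10 314.0: bracket 307.4–456.7 → index 101–150; slope 49/149.3, offset 6.6.
AQI = 101 + 49/149.3·6.6 ≈ 103.17 ⇒ 103.
PM2.5 186.973: bracket 74.592–193.393 → index 51–100; slope 49/118.801, offset 112.381.
AQI = 51 + 49/118.801·112.381 ≈ 97.35 ⇒ 97.
O₃: 0.152 ∈ [0.148, 0.183] ↔ index [301, 500].
301 + (0.152−0.148)·(500−301)/(0.183−0.148) = 301 + 0.004·199/0.035 ≈ 323.74, so AQI = 324.
SO₂: 90.07 ∈ [0.00, 110.18] ↔ index [0, 50].
0 + (90.07−0.00)·(50−0)/(110.18−0.00) = 0 + 90.07·50/110.18 ≈ 40.87, so AQI = 41.
NO₂: 63.93 lies in 0.00–243.34, so I_lo=0, I_hi=50, C_lo=0.00, C_hi=243.34.
(50−0)/(243.34−0.00) × (63.93−0.00) + 0 = 50/243.34 × 63.93 + 0 ≈ 13.14 → 13.
CO: row 18.541–25.865 (AQI 151–200). (200−151)·(20.882−18.541)/(25.865−18.541) + 151 = 49·2.341/7.324 + 151 ≈ 166.66 → 167.
Sub-indices: PM10→103, PM2.5→97, O₃→324, SO₂→41, NO₂→13, CO→167. Overall AQI = max = 324; dominant pollutant is O₃.

324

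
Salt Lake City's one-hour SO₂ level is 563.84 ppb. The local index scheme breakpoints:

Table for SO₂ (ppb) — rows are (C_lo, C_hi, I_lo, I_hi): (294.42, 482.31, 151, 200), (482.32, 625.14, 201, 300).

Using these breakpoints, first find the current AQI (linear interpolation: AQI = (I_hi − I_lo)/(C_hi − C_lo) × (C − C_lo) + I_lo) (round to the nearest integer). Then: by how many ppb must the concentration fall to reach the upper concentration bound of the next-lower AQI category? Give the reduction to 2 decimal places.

SO₂ 563.84: bracket 482.32–625.14 → index 201–300; slope 99/142.82, offset 81.52.
AQI = 201 + 99/142.82·81.52 ≈ 257.51 ⇒ 258.
Current AQI 258 is in the Very Unhealthy range (201–300). The next-lower category tops out at AQI 200, whose upper concentration bound is 482.31 ppb.
Reduction needed = 563.84 − 482.31 = 81.53 ppb.

81.53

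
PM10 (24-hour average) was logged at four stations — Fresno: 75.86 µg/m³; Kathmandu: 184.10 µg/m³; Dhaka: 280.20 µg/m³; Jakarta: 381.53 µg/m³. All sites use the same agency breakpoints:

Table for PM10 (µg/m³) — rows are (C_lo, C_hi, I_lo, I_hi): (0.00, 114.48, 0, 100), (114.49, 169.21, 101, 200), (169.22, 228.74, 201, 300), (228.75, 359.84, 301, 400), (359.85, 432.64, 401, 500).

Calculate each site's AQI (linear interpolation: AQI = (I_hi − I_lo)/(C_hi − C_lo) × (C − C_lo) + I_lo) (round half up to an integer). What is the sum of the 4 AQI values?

Fresno: 75.86 lies in 0.00–114.48, so I_lo=0, I_hi=100, C_lo=0.00, C_hi=114.48.
(100−0)/(114.48−0.00) × (75.86−0.00) + 0 = 100/114.48 × 75.86 + 0 ≈ 66.26 → 66.
Kathmandu: 184.10 ∈ [169.22, 228.74] ↔ index [201, 300].
201 + (184.10−169.22)·(300−201)/(228.74−169.22) = 201 + 14.88·99/59.52 ≈ 225.75, so AQI = 226.
Dhaka: 280.20 ∈ [228.75, 359.84] ↔ index [301, 400].
301 + (280.20−228.75)·(400−301)/(359.84−228.75) = 301 + 51.45·99/131.09 ≈ 339.86, so AQI = 340.
Jakarta: 381.53 lies in 359.85–432.64, so I_lo=401, I_hi=500, C_lo=359.85, C_hi=432.64.
(500−401)/(432.64−359.85) × (381.53−359.85) + 401 = 99/72.79 × 21.68 + 401 ≈ 430.49 → 430.
AQIs: Fresno=66, Kathmandu=226, Dhaka=340, Jakarta=430. Sum = 66 + 226 + 340 + 430 = 1062.

1062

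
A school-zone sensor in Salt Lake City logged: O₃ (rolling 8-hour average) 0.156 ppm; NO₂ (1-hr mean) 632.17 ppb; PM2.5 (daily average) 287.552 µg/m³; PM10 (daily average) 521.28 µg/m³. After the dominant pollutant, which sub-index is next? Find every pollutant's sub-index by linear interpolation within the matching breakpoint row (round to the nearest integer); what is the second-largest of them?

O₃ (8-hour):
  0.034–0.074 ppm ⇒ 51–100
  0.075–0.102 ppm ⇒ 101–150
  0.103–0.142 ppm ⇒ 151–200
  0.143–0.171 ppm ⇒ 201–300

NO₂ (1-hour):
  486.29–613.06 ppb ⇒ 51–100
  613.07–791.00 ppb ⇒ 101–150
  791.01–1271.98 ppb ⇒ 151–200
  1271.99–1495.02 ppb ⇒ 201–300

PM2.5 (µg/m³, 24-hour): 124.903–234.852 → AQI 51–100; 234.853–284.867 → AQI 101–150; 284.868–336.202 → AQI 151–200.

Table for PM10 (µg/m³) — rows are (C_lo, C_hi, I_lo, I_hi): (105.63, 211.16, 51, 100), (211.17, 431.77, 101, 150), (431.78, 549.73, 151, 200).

188

O₃: 0.156 ∈ [0.143, 0.171] ↔ index [201, 300].
201 + (0.156−0.143)·(300−201)/(0.171−0.143) = 201 + 0.013·99/0.028 ≈ 246.96, so AQI = 247.
NO₂: row 613.07–791.00 (AQI 101–150). (150−101)·(632.17−613.07)/(791.00−613.07) + 101 = 49·19.10/177.93 + 101 ≈ 106.26 → 106.
PM2.5: 287.552 lies in 284.868–336.202, so I_lo=151, I_hi=200, C_lo=284.868, C_hi=336.202.
(200−151)/(336.202−284.868) × (287.552−284.868) + 151 = 49/51.334 × 2.684 + 151 ≈ 153.56 → 154.
PM10 521.28: bracket 431.78–549.73 → index 151–200; slope 49/117.95, offset 89.50.
AQI = 151 + 49/117.95·89.50 ≈ 188.18 ⇒ 188.
Sub-indices: O₃→247, NO₂→106, PM2.5→154, PM10→188. Ranked high→low: 247, 188, 154, 106. Second-highest sub-index = 188.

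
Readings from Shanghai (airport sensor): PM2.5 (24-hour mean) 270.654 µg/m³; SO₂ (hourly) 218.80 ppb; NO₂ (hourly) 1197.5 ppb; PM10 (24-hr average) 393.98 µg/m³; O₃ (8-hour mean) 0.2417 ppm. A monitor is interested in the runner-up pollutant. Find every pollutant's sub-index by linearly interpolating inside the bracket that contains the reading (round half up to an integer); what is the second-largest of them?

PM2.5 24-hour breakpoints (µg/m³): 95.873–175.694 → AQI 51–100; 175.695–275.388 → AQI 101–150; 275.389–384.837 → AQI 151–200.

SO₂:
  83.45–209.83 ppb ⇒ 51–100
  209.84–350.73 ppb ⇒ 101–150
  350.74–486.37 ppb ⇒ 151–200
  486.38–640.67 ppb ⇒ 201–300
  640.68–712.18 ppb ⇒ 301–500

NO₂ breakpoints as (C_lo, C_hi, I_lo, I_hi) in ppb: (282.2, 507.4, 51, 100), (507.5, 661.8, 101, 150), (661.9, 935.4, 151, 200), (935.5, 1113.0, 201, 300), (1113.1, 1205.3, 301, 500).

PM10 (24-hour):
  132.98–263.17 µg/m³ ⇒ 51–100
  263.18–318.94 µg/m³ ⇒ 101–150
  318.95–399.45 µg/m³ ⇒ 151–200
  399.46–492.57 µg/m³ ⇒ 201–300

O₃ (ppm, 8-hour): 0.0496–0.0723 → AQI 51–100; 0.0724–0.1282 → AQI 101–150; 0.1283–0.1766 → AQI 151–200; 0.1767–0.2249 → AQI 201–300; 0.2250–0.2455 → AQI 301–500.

PM2.5: 270.654 ∈ [175.695, 275.388] ↔ index [101, 150].
101 + (270.654−175.695)·(150−101)/(275.388−175.695) = 101 + 94.959·49/99.693 ≈ 147.67, so AQI = 148.
SO₂: 218.80 ∈ [209.84, 350.73] ↔ index [101, 150].
101 + (218.80−209.84)·(150−101)/(350.73−209.84) = 101 + 8.96·49/140.89 ≈ 104.12, so AQI = 104.
NO₂: row 1113.1–1205.3 (AQI 301–500). (500−301)·(1197.5−1113.1)/(1205.3−1113.1) + 301 = 199·84.4/92.2 + 301 ≈ 483.16 → 483.
PM10: 393.98 lies in 318.95–399.45, so I_lo=151, I_hi=200, C_lo=318.95, C_hi=399.45.
(200−151)/(399.45−318.95) × (393.98−318.95) + 151 = 49/80.50 × 75.03 + 151 ≈ 196.67 → 197.
O₃: 0.2417 ∈ [0.2250, 0.2455] ↔ index [301, 500].
301 + (0.2417−0.2250)·(500−301)/(0.2455−0.2250) = 301 + 0.0167·199/0.0205 ≈ 463.11, so AQI = 463.
Sub-indices: PM2.5→148, SO₂→104, NO₂→483, PM10→197, O₃→463. Ranked high→low: 483, 463, 197, 148, 104. Second-highest sub-index = 463.

463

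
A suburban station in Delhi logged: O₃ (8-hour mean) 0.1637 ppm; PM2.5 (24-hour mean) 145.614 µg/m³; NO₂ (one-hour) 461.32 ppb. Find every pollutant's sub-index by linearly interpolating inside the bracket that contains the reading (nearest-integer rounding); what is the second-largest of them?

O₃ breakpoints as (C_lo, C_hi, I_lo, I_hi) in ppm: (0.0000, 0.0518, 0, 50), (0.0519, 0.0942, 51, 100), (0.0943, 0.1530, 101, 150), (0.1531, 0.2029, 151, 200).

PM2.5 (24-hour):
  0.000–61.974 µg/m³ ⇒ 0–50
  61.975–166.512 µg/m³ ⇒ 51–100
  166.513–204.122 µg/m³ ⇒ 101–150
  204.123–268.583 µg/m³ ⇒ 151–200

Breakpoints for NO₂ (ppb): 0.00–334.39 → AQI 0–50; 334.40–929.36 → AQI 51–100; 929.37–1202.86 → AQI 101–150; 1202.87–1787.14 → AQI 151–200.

O₃ 0.1637: bracket 0.1531–0.2029 → index 151–200; slope 49/0.0498, offset 0.0106.
AQI = 151 + 49/0.0498·0.0106 ≈ 161.43 ⇒ 161.
PM2.5: 145.614 lies in 61.975–166.512, so I_lo=51, I_hi=100, C_lo=61.975, C_hi=166.512.
(100−51)/(166.512−61.975) × (145.614−61.975) + 51 = 49/104.537 × 83.639 + 51 ≈ 90.20 → 90.
NO₂: 461.32 lies in 334.40–929.36, so I_lo=51, I_hi=100, C_lo=334.40, C_hi=929.36.
(100−51)/(929.36−334.40) × (461.32−334.40) + 51 = 49/594.96 × 126.92 + 51 ≈ 61.45 → 61.
Sub-indices: O₃→161, PM2.5→90, NO₂→61. Ranked high→low: 161, 90, 61. Second-highest sub-index = 90.

90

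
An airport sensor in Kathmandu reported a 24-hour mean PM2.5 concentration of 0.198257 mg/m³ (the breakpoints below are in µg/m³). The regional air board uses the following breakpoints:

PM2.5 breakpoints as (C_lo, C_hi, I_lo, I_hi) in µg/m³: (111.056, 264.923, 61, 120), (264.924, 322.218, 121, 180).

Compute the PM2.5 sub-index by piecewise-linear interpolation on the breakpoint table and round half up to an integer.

94

Convert: 0.198257 mg/m³ = 198.257 µg/m³.
PM2.5: 198.257 ∈ [111.056, 264.923] ↔ index [61, 120].
61 + (198.257−111.056)·(120−61)/(264.923−111.056) = 61 + 87.201·59/153.867 ≈ 94.44, so AQI = 94.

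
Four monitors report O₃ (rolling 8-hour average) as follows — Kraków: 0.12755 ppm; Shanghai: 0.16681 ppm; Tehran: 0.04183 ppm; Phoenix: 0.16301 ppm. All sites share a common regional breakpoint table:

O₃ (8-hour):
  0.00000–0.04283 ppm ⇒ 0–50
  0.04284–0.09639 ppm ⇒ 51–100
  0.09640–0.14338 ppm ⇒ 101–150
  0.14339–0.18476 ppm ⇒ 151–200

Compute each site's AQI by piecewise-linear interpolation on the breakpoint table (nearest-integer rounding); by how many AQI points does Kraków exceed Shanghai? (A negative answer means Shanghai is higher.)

-46

Kraków: row 0.09640–0.14338 (AQI 101–150). (150−101)·(0.12755−0.09640)/(0.14338−0.09640) + 101 = 49·0.03115/0.04698 + 101 ≈ 133.49 → 133.
Shanghai: 0.16681 ∈ [0.14339, 0.18476] ↔ index [151, 200].
151 + (0.16681−0.14339)·(200−151)/(0.18476−0.14339) = 151 + 0.02342·49/0.04137 ≈ 178.74, so AQI = 179.
Tehran: 0.04183 lies in 0.00000–0.04283, so I_lo=0, I_hi=50, C_lo=0.00000, C_hi=0.04283.
(50−0)/(0.04283−0.00000) × (0.04183−0.00000) + 0 = 50/0.04283 × 0.04183 + 0 ≈ 48.83 → 49.
Phoenix: 0.16301 lies in 0.14339–0.18476, so I_lo=151, I_hi=200, C_lo=0.14339, C_hi=0.18476.
(200−151)/(0.18476−0.14339) × (0.16301−0.14339) + 151 = 49/0.04137 × 0.01962 + 151 ≈ 174.24 → 174.
AQIs: Kraków=133, Shanghai=179, Tehran=49, Phoenix=174. Kraków (133) − Shanghai (179) = -46.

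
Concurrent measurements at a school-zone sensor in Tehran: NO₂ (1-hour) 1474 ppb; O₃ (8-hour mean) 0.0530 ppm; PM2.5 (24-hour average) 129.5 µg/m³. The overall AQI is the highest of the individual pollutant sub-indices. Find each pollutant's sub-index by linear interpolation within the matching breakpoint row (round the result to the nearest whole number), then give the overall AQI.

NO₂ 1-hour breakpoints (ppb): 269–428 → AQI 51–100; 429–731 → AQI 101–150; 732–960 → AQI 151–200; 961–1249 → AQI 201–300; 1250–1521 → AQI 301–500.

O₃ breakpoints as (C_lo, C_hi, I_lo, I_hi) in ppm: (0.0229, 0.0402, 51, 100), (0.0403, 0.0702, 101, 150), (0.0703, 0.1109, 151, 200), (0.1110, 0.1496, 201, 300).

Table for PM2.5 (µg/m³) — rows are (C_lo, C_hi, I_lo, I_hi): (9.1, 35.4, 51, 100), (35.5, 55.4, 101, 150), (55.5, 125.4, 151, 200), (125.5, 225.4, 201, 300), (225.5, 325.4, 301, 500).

465

NO₂: 1474 lies in 1250–1521, so I_lo=301, I_hi=500, C_lo=1250, C_hi=1521.
(500−301)/(1521−1250) × (1474−1250) + 301 = 199/271 × 224 + 301 ≈ 465.49 → 465.
O₃: row 0.0403–0.0702 (AQI 101–150). (150−101)·(0.0530−0.0403)/(0.0702−0.0403) + 101 = 49·0.0127/0.0299 + 101 ≈ 121.81 → 122.
PM2.5: 129.5 lies in 125.5–225.4, so I_lo=201, I_hi=300, C_lo=125.5, C_hi=225.4.
(300−201)/(225.4−125.5) × (129.5−125.5) + 201 = 99/99.9 × 4.0 + 201 ≈ 204.96 → 205.
Sub-indices: NO₂→465, O₃→122, PM2.5→205. Overall AQI = max = 465; dominant pollutant is NO₂.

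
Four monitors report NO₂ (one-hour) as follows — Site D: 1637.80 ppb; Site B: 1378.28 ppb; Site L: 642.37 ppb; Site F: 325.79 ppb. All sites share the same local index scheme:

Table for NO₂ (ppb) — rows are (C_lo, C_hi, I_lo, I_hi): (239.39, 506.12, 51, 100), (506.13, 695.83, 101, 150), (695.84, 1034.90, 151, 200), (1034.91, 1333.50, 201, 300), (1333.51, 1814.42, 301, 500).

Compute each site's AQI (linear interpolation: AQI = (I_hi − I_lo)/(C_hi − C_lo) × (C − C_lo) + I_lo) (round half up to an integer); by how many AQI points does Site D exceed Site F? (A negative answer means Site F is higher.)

Site D: 1637.80 ∈ [1333.51, 1814.42] ↔ index [301, 500].
301 + (1637.80−1333.51)·(500−301)/(1814.42−1333.51) = 301 + 304.29·199/480.91 ≈ 426.91, so AQI = 427.
Site B: row 1333.51–1814.42 (AQI 301–500). (500−301)·(1378.28−1333.51)/(1814.42−1333.51) + 301 = 199·44.77/480.91 + 301 ≈ 319.53 → 320.
Site L: 642.37 ∈ [506.13, 695.83] ↔ index [101, 150].
101 + (642.37−506.13)·(150−101)/(695.83−506.13) = 101 + 136.24·49/189.70 ≈ 136.19, so AQI = 136.
Site F 325.79: bracket 239.39–506.12 → index 51–100; slope 49/266.73, offset 86.40.
AQI = 51 + 49/266.73·86.40 ≈ 66.87 ⇒ 67.
AQIs: Site D=427, Site B=320, Site L=136, Site F=67. Site D (427) − Site F (67) = 360.

360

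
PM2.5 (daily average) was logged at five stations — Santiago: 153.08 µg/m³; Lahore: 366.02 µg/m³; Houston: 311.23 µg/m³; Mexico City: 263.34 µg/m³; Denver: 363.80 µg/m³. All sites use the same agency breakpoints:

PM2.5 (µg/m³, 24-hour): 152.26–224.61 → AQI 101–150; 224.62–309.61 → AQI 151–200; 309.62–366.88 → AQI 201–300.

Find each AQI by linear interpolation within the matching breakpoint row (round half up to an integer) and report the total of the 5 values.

1073

Santiago: 153.08 ∈ [152.26, 224.61] ↔ index [101, 150].
101 + (153.08−152.26)·(150−101)/(224.61−152.26) = 101 + 0.82·49/72.35 ≈ 101.56, so AQI = 102.
Lahore 366.02: bracket 309.62–366.88 → index 201–300; slope 99/57.26, offset 56.40.
AQI = 201 + 99/57.26·56.40 ≈ 298.51 ⇒ 299.
Houston 311.23: bracket 309.62–366.88 → index 201–300; slope 99/57.26, offset 1.61.
AQI = 201 + 99/57.26·1.61 ≈ 203.78 ⇒ 204.
Mexico City 263.34: bracket 224.62–309.61 → index 151–200; slope 49/84.99, offset 38.72.
AQI = 151 + 49/84.99·38.72 ≈ 173.32 ⇒ 173.
Denver: 363.80 lies in 309.62–366.88, so I_lo=201, I_hi=300, C_lo=309.62, C_hi=366.88.
(300−201)/(366.88−309.62) × (363.80−309.62) + 201 = 99/57.26 × 54.18 + 201 ≈ 294.67 → 295.
AQIs: Santiago=102, Lahore=299, Houston=204, Mexico City=173, Denver=295. Sum = 102 + 299 + 204 + 173 + 295 = 1073.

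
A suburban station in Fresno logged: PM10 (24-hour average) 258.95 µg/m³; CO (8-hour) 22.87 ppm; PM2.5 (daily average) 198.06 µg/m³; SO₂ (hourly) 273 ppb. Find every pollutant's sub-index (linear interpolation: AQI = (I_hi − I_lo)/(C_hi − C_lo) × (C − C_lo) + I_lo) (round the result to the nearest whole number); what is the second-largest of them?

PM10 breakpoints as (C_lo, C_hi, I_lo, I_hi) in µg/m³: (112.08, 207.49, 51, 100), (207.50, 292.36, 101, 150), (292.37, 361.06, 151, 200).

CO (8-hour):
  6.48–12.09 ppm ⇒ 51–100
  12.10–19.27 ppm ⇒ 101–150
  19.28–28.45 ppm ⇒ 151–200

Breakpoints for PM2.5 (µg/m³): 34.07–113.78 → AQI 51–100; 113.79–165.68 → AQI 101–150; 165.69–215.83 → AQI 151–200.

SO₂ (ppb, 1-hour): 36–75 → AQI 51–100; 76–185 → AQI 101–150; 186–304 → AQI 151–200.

183

PM10: 258.95 lies in 207.50–292.36, so I_lo=101, I_hi=150, C_lo=207.50, C_hi=292.36.
(150−101)/(292.36−207.50) × (258.95−207.50) + 101 = 49/84.86 × 51.45 + 101 ≈ 130.71 → 131.
CO: 22.87 lies in 19.28–28.45, so I_lo=151, I_hi=200, C_lo=19.28, C_hi=28.45.
(200−151)/(28.45−19.28) × (22.87−19.28) + 151 = 49/9.17 × 3.59 + 151 ≈ 170.18 → 170.
PM2.5: row 165.69–215.83 (AQI 151–200). (200−151)·(198.06−165.69)/(215.83−165.69) + 151 = 49·32.37/50.14 + 151 ≈ 182.63 → 183.
SO₂: row 186–304 (AQI 151–200). (200−151)·(273−186)/(304−186) + 151 = 49·87/118 + 151 ≈ 187.13 → 187.
Sub-indices: PM10→131, CO→170, PM2.5→183, SO₂→187. Ranked high→low: 187, 183, 170, 131. Second-highest sub-index = 183.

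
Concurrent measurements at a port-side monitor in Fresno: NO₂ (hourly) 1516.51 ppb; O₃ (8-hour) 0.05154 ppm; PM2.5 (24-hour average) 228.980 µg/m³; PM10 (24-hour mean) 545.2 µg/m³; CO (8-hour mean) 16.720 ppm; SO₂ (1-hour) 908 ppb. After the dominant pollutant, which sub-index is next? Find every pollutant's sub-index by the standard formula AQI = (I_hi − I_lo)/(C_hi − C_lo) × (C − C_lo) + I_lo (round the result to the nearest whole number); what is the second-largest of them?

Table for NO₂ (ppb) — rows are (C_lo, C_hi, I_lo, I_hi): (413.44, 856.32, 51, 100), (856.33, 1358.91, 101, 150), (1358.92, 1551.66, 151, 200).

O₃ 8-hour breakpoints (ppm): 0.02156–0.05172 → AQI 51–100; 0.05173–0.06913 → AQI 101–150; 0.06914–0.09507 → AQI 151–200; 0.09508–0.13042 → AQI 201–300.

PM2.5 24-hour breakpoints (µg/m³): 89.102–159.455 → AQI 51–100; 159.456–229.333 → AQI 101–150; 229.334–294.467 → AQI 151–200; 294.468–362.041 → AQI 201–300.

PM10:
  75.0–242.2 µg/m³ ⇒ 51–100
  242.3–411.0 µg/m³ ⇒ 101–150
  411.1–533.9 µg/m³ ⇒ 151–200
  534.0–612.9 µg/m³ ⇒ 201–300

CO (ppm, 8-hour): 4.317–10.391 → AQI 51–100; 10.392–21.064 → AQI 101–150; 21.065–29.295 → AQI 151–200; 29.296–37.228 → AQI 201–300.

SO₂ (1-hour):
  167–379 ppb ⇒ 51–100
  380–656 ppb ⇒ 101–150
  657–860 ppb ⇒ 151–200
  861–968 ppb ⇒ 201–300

215

NO₂: row 1358.92–1551.66 (AQI 151–200). (200−151)·(1516.51−1358.92)/(1551.66−1358.92) + 151 = 49·157.59/192.74 + 151 ≈ 191.06 → 191.
O₃: 0.05154 ∈ [0.02156, 0.05172] ↔ index [51, 100].
51 + (0.05154−0.02156)·(100−51)/(0.05172−0.02156) = 51 + 0.02998·49/0.03016 ≈ 99.71, so AQI = 100.
PM2.5: 228.980 ∈ [159.456, 229.333] ↔ index [101, 150].
101 + (228.980−159.456)·(150−101)/(229.333−159.456) = 101 + 69.524·49/69.877 ≈ 149.75, so AQI = 150.
PM10: 545.2 lies in 534.0–612.9, so I_lo=201, I_hi=300, C_lo=534.0, C_hi=612.9.
(300−201)/(612.9−534.0) × (545.2−534.0) + 201 = 99/78.9 × 11.2 + 201 ≈ 215.05 → 215.
CO 16.720: bracket 10.392–21.064 → index 101–150; slope 49/10.672, offset 6.328.
AQI = 101 + 49/10.672·6.328 ≈ 130.05 ⇒ 130.
SO₂: 908 lies in 861–968, so I_lo=201, I_hi=300, C_lo=861, C_hi=968.
(300−201)/(968−861) × (908−861) + 201 = 99/107 × 47 + 201 ≈ 244.49 → 244.
Sub-indices: NO₂→191, O₃→100, PM2.5→150, PM10→215, CO→130, SO₂→244. Ranked high→low: 244, 215, 191, 150, 130, 100. Second-highest sub-index = 215.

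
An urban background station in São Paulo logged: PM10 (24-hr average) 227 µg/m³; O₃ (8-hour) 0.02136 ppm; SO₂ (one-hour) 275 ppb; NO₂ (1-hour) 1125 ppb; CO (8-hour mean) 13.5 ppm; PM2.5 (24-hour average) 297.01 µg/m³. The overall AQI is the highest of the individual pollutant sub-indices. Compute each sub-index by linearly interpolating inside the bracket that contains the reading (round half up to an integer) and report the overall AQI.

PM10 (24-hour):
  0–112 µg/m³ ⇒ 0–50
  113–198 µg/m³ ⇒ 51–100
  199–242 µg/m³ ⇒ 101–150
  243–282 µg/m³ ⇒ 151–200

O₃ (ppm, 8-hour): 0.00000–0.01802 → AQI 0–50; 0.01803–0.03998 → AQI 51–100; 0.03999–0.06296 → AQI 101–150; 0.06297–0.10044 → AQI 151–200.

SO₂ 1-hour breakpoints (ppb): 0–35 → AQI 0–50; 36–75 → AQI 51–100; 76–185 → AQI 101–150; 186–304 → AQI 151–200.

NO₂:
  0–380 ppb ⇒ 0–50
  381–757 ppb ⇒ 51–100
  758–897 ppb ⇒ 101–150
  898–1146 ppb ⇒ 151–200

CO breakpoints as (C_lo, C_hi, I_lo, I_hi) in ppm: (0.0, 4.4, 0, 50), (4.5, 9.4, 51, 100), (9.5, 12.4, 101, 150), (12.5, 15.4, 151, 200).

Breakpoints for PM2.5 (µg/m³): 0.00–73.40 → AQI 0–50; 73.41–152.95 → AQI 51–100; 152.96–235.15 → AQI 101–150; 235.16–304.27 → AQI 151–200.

PM10: 227 ∈ [199, 242] ↔ index [101, 150].
101 + (227−199)·(150−101)/(242−199) = 101 + 28·49/43 ≈ 132.91, so AQI = 133.
O₃: 0.02136 ∈ [0.01803, 0.03998] ↔ index [51, 100].
51 + (0.02136−0.01803)·(100−51)/(0.03998−0.01803) = 51 + 0.00333·49/0.02195 ≈ 58.43, so AQI = 58.
SO₂: row 186–304 (AQI 151–200). (200−151)·(275−186)/(304−186) + 151 = 49·89/118 + 151 ≈ 187.96 → 188.
NO₂ 1125: bracket 898–1146 → index 151–200; slope 49/248, offset 227.
AQI = 151 + 49/248·227 ≈ 195.85 ⇒ 196.
CO: 13.5 ∈ [12.5, 15.4] ↔ index [151, 200].
151 + (13.5−12.5)·(200−151)/(15.4−12.5) = 151 + 1.0·49/2.9 ≈ 167.90, so AQI = 168.
PM2.5 297.01: bracket 235.16–304.27 → index 151–200; slope 49/69.11, offset 61.85.
AQI = 151 + 49/69.11·61.85 ≈ 194.85 ⇒ 195.
Sub-indices: PM10→133, O₃→58, SO₂→188, NO₂→196, CO→168, PM2.5→195. Overall AQI = max = 196; dominant pollutant is NO₂.

196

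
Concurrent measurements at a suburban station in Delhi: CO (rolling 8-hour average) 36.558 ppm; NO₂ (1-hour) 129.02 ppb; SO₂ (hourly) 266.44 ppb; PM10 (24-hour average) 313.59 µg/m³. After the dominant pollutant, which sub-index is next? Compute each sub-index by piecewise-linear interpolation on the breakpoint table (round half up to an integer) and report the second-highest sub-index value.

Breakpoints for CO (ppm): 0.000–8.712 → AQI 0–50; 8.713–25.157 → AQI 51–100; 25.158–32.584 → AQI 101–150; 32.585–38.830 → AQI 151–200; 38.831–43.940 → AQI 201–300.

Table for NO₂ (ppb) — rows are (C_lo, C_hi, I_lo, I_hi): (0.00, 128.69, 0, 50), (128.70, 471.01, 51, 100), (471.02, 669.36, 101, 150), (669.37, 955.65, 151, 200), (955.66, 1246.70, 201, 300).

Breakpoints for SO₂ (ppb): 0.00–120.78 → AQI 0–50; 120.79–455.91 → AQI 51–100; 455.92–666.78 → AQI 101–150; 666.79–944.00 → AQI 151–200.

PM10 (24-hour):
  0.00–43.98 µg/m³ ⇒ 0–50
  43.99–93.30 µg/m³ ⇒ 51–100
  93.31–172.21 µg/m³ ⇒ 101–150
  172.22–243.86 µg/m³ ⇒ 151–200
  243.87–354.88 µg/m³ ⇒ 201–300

182

CO: 36.558 lies in 32.585–38.830, so I_lo=151, I_hi=200, C_lo=32.585, C_hi=38.830.
(200−151)/(38.830−32.585) × (36.558−32.585) + 151 = 49/6.245 × 3.973 + 151 ≈ 182.17 → 182.
NO₂: 129.02 lies in 128.70–471.01, so I_lo=51, I_hi=100, C_lo=128.70, C_hi=471.01.
(100−51)/(471.01−128.70) × (129.02−128.70) + 51 = 49/342.31 × 0.32 + 51 ≈ 51.05 → 51.
SO₂: 266.44 ∈ [120.79, 455.91] ↔ index [51, 100].
51 + (266.44−120.79)·(100−51)/(455.91−120.79) = 51 + 145.65·49/335.12 ≈ 72.30, so AQI = 72.
PM10: 313.59 ∈ [243.87, 354.88] ↔ index [201, 300].
201 + (313.59−243.87)·(300−201)/(354.88−243.87) = 201 + 69.72·99/111.01 ≈ 263.18, so AQI = 263.
Sub-indices: CO→182, NO₂→51, SO₂→72, PM10→263. Ranked high→low: 263, 182, 72, 51. Second-highest sub-index = 182.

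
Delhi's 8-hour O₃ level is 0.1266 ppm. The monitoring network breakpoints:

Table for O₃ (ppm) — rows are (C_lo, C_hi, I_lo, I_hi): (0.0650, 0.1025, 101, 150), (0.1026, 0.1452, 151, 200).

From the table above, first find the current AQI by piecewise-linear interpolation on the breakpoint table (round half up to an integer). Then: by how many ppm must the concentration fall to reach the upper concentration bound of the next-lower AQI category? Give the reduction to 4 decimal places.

O₃: row 0.1026–0.1452 (AQI 151–200). (200−151)·(0.1266−0.1026)/(0.1452−0.1026) + 151 = 49·0.0240/0.0426 + 151 ≈ 178.61 → 179.
Current AQI 179 is in the Unhealthy range (151–200). The next-lower category tops out at AQI 150, whose upper concentration bound is 0.1025 ppm.
Reduction needed = 0.1266 − 0.1025 = 0.0241 ppm.

0.0241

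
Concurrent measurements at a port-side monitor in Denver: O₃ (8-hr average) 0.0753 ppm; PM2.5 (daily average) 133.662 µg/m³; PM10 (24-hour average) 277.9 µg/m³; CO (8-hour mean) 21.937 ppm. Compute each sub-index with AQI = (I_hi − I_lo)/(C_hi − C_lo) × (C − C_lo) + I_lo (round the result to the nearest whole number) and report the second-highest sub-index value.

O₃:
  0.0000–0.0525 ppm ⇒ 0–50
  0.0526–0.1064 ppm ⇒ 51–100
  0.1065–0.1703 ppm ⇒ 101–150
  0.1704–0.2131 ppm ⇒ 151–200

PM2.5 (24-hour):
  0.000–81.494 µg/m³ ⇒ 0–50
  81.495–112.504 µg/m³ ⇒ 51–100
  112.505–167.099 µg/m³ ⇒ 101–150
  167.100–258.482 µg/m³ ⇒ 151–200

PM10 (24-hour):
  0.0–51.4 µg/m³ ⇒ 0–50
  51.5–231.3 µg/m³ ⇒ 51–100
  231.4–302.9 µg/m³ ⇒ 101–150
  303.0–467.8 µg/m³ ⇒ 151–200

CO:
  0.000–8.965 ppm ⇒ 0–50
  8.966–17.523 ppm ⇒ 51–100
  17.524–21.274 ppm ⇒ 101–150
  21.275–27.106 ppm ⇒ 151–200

133

O₃: row 0.0526–0.1064 (AQI 51–100). (100−51)·(0.0753−0.0526)/(0.1064−0.0526) + 51 = 49·0.0227/0.0538 + 51 ≈ 71.67 → 72.
PM2.5: 133.662 lies in 112.505–167.099, so I_lo=101, I_hi=150, C_lo=112.505, C_hi=167.099.
(150−101)/(167.099−112.505) × (133.662−112.505) + 101 = 49/54.594 × 21.157 + 101 ≈ 119.99 → 120.
PM10: 277.9 lies in 231.4–302.9, so I_lo=101, I_hi=150, C_lo=231.4, C_hi=302.9.
(150−101)/(302.9−231.4) × (277.9−231.4) + 101 = 49/71.5 × 46.5 + 101 ≈ 132.87 → 133.
CO 21.937: bracket 21.275–27.106 → index 151–200; slope 49/5.831, offset 0.662.
AQI = 151 + 49/5.831·0.662 ≈ 156.56 ⇒ 157.
Sub-indices: O₃→72, PM2.5→120, PM10→133, CO→157. Ranked high→low: 157, 133, 120, 72. Second-highest sub-index = 133.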